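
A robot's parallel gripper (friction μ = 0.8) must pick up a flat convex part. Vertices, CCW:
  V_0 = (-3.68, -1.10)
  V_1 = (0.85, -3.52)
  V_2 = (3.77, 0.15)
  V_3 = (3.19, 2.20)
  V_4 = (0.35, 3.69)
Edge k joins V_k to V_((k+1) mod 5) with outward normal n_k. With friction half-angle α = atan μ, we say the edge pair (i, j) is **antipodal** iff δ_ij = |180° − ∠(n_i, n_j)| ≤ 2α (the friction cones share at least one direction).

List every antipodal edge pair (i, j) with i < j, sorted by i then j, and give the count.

α = atan 0.8 = 38.66°;  2α = 77.32°
n_0 = (-0.4712, -0.8820)
n_1 = (+0.7825, -0.6226)
n_2 = (+0.9622, +0.2722)
n_3 = (+0.4646, +0.8855)
n_4 = (-0.7652, +0.6438)
  (0,1): δ = 100.40°  ·
  (0,2): δ = 46.09°  ✓
  (0,3): δ = 0.43°  ✓
  (0,4): δ = 78.04°  ·
  (1,2): δ = 125.70°  ·
  (1,3): δ = 79.18°  ·
  (1,4): δ = 1.57°  ✓
  (2,3): δ = 133.48°  ·
  (2,4): δ = 55.87°  ✓
  (3,4): δ = 102.39°  ·
antipodal pairs: 4

count = 4; pairs: (0,2), (0,3), (1,4), (2,4)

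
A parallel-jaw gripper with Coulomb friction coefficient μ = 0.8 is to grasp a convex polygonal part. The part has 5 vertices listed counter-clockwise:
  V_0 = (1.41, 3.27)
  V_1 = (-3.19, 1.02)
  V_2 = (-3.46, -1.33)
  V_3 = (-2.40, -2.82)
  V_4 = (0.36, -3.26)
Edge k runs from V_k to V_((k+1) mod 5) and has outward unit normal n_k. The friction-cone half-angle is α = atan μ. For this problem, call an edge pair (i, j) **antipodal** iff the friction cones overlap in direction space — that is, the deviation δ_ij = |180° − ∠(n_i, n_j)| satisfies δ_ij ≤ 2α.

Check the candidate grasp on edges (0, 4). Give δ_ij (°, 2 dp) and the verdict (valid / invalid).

α = atan 0.8 = 38.66°;  2α = 77.32°
edge 0: e_0 = (-4.60, -2.25);  n_0 = (-0.4394, +0.8983)
edge 4: e_4 = (+1.05, +6.53);  n_4 = (+0.9873, -0.1588)
∠(n_0, n_4) = 125.20°
δ = |180° − 125.20°| = 54.80°
54.80° ≤ 2α = 77.32°  →  valid

δ = 54.80°, valid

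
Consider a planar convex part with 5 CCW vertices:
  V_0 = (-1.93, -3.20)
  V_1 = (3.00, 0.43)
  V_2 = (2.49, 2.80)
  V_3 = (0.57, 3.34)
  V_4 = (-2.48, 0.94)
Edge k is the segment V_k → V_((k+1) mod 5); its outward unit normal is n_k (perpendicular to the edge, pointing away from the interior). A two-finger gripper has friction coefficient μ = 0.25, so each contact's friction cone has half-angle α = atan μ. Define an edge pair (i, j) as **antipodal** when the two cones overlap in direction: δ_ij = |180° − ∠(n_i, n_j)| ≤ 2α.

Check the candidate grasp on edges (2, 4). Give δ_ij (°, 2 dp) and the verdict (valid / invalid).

α = atan 0.25 = 14.04°;  2α = 28.07°
edge 2: e_2 = (-1.92, +0.54);  n_2 = (+0.2707, +0.9627)
edge 4: e_4 = (+0.55, -4.14);  n_4 = (-0.9913, -0.1317)
∠(n_2, n_4) = 113.28°
δ = |180° − 113.28°| = 66.72°
66.72° > 2α = 28.07°  →  invalid

δ = 66.72°, invalid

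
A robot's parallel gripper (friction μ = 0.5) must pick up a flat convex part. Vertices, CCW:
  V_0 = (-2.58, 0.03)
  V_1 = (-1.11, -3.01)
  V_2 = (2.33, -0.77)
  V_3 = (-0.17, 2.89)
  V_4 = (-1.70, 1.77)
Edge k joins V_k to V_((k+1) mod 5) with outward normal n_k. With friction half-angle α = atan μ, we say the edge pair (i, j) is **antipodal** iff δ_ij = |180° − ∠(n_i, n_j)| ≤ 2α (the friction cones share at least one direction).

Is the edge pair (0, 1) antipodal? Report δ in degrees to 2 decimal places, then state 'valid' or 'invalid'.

δ = 82.74°, invalid

α = atan 0.5 = 26.57°;  2α = 53.13°
edge 0: e_0 = (+1.47, -3.04);  n_0 = (-0.9003, -0.4353)
edge 1: e_1 = (+3.44, +2.24);  n_1 = (+0.5457, -0.8380)
∠(n_0, n_1) = 97.26°
δ = |180° − 97.26°| = 82.74°
82.74° > 2α = 53.13°  →  invalid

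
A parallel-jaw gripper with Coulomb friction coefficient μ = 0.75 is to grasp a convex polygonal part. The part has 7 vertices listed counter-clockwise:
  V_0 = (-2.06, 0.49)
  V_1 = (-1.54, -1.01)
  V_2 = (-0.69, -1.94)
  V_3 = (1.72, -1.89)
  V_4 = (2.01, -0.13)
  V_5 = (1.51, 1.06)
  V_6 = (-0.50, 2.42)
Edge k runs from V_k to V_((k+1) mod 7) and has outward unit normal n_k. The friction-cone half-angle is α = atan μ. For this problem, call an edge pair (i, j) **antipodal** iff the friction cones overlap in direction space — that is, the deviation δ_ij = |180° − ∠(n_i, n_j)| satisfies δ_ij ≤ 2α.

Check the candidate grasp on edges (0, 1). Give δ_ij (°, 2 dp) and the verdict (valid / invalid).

α = atan 0.75 = 36.87°;  2α = 73.74°
edge 0: e_0 = (+0.52, -1.50);  n_0 = (-0.9448, -0.3275)
edge 1: e_1 = (+0.85, -0.93);  n_1 = (-0.7381, -0.6746)
∠(n_0, n_1) = 23.31°
δ = |180° − 23.31°| = 156.69°
156.69° > 2α = 73.74°  →  invalid

δ = 156.69°, invalid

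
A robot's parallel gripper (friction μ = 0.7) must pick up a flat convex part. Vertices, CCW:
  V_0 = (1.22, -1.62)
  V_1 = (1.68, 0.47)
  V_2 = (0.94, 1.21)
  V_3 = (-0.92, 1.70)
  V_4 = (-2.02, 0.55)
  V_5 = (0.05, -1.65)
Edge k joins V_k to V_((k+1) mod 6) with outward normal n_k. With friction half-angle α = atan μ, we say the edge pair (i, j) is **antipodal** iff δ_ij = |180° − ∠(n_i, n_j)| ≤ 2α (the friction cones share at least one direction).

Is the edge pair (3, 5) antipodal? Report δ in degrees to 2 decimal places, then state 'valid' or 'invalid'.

α = atan 0.7 = 34.99°;  2α = 69.98°
edge 3: e_3 = (-1.10, -1.15);  n_3 = (-0.7226, +0.6912)
edge 5: e_5 = (+1.17, +0.03);  n_5 = (+0.0256, -0.9997)
∠(n_3, n_5) = 135.20°
δ = |180° − 135.20°| = 44.80°
44.80° ≤ 2α = 69.98°  →  valid

δ = 44.80°, valid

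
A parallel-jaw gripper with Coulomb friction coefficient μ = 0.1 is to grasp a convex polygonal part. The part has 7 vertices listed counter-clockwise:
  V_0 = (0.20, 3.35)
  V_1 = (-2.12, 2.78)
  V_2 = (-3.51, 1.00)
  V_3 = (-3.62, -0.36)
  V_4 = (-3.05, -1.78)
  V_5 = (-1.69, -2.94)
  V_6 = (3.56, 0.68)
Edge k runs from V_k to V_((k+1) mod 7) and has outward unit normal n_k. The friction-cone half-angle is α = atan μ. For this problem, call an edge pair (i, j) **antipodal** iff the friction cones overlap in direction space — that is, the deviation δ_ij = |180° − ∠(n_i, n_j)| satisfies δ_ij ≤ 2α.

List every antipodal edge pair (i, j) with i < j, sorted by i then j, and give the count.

count = 1; pairs: (4,6)

α = atan 0.1 = 5.71°;  2α = 11.42°
n_0 = (-0.2386, +0.9711)
n_1 = (-0.7882, +0.6155)
n_2 = (-0.9967, +0.0806)
n_3 = (-0.9280, -0.3725)
n_4 = (-0.6489, -0.7608)
n_5 = (+0.5677, -0.8233)
n_6 = (+0.6221, +0.7829)
  (0,1): δ = 141.79°  ·
  (0,2): δ = 108.43°  ·
  (0,3): δ = 81.93°  ·
  (0,4): δ = 54.27°  ·
  (0,5): δ = 20.78°  ·
  (0,6): δ = 127.72°  ·
  (1,2): δ = 146.64°  ·
  (1,3): δ = 120.14°  ·
  (1,4): δ = 92.48°  ·
  (1,5): δ = 17.43°  ·
  (1,6): δ = 89.51°  ·
  (2,3): δ = 153.50°  ·
  (2,4): δ = 125.84°  ·
  (2,5): δ = 50.79°  ·
  (2,6): δ = 56.15°  ·
  (3,4): δ = 152.33°  ·
  (3,5): δ = 77.28°  ·
  (3,6): δ = 29.66°  ·
  (4,5): δ = 104.95°  ·
  (4,6): δ = 1.99°  ✓
  (5,6): δ = 73.06°  ·
antipodal pairs: 1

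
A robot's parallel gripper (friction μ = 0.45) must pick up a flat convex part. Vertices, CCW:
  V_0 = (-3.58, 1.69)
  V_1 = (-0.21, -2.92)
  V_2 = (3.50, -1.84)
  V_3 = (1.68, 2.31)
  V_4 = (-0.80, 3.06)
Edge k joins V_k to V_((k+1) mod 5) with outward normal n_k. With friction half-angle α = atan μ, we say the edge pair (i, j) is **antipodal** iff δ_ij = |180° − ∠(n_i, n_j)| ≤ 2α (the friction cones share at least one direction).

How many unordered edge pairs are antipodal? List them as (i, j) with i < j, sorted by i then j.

α = atan 0.45 = 24.23°;  2α = 48.46°
n_0 = (-0.8073, -0.5901)
n_1 = (+0.2795, -0.9601)
n_2 = (+0.9158, +0.4016)
n_3 = (+0.2895, +0.9572)
n_4 = (-0.4420, +0.8970)
  (0,1): δ = 109.94°  ·
  (0,2): δ = 12.49°  ✓
  (0,3): δ = 37.01°  ✓
  (0,4): δ = 80.07°  ·
  (1,2): δ = 82.55°  ·
  (1,3): δ = 33.06°  ✓
  (1,4): δ = 10.00°  ✓
  (2,3): δ = 130.51°  ·
  (2,4): δ = 87.45°  ·
  (3,4): δ = 136.94°  ·
antipodal pairs: 4

count = 4; pairs: (0,2), (0,3), (1,3), (1,4)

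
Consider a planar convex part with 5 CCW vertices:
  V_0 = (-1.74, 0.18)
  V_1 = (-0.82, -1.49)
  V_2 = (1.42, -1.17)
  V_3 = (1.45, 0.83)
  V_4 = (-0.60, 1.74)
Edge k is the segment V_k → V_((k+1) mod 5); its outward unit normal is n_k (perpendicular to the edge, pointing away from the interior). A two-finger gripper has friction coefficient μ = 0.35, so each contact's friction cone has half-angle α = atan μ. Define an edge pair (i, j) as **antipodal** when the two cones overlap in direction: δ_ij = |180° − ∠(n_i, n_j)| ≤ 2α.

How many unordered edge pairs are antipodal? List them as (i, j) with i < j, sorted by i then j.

α = atan 0.35 = 19.29°;  2α = 38.58°
n_0 = (-0.8759, -0.4825)
n_1 = (+0.1414, -0.9899)
n_2 = (+0.9999, -0.0150)
n_3 = (+0.4057, +0.9140)
n_4 = (-0.8074, +0.5900)
  (0,1): δ = 110.72°  ·
  (0,2): δ = 29.71°  ✓
  (0,3): δ = 37.21°  ✓
  (0,4): δ = 114.99°  ·
  (1,2): δ = 98.99°  ·
  (1,3): δ = 32.07°  ✓
  (1,4): δ = 45.71°  ·
  (2,3): δ = 113.08°  ·
  (2,4): δ = 35.30°  ✓
  (3,4): δ = 102.22°  ·
antipodal pairs: 4

count = 4; pairs: (0,2), (0,3), (1,3), (2,4)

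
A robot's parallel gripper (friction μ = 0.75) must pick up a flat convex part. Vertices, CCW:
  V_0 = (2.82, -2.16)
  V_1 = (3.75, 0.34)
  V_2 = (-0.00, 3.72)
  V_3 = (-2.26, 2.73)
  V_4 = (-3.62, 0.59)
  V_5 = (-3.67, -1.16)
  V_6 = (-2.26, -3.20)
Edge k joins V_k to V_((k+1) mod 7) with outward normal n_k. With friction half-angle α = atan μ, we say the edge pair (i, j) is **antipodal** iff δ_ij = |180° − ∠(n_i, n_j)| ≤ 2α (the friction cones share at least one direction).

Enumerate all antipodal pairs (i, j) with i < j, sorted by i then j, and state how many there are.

α = atan 0.75 = 36.87°;  2α = 73.74°
n_0 = (+0.9373, -0.3487)
n_1 = (+0.6695, +0.7428)
n_2 = (-0.4012, +0.9160)
n_3 = (-0.8440, +0.5364)
n_4 = (-0.9996, +0.0286)
n_5 = (-0.8226, -0.5686)
n_6 = (+0.2006, -0.9797)
  (0,1): δ = 111.62°  ·
  (0,2): δ = 45.94°  ✓
  (0,3): δ = 12.03°  ✓
  (0,4): δ = 18.77°  ✓
  (0,5): δ = 55.06°  ✓
  (0,6): δ = 121.98°  ·
  (1,2): δ = 114.31°  ·
  (1,3): δ = 80.41°  ·
  (1,4): δ = 49.61°  ✓
  (1,5): δ = 13.32°  ✓
  (1,6): δ = 53.60°  ✓
  (2,3): δ = 146.09°  ·
  (2,4): δ = 115.29°  ·
  (2,5): δ = 79.00°  ·
  (2,6): δ = 12.09°  ✓
  (3,4): δ = 149.20°  ·
  (3,5): δ = 112.91°  ·
  (3,6): δ = 45.99°  ✓
  (4,5): δ = 143.71°  ·
  (4,6): δ = 76.79°  ·
  (5,6): δ = 113.08°  ·
antipodal pairs: 9

count = 9; pairs: (0,2), (0,3), (0,4), (0,5), (1,4), (1,5), (1,6), (2,6), (3,6)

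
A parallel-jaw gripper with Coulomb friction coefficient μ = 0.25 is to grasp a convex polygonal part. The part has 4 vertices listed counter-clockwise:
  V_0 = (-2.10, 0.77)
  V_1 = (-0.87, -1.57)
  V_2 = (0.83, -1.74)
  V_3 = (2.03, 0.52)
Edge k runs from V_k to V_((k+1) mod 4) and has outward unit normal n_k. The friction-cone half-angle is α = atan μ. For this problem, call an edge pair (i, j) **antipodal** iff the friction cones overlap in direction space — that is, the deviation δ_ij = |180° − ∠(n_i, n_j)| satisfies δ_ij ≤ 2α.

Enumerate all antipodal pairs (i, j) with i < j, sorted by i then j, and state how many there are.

count = 1; pairs: (1,3)

α = atan 0.25 = 14.04°;  2α = 28.07°
n_0 = (-0.8852, -0.4653)
n_1 = (-0.0995, -0.9950)
n_2 = (+0.8832, -0.4690)
n_3 = (+0.0604, +0.9982)
  (0,1): δ = 123.44°  ·
  (0,2): δ = 55.70°  ·
  (0,3): δ = 58.81°  ·
  (1,2): δ = 112.26°  ·
  (1,3): δ = 2.25°  ✓
  (2,3): δ = 65.50°  ·
antipodal pairs: 1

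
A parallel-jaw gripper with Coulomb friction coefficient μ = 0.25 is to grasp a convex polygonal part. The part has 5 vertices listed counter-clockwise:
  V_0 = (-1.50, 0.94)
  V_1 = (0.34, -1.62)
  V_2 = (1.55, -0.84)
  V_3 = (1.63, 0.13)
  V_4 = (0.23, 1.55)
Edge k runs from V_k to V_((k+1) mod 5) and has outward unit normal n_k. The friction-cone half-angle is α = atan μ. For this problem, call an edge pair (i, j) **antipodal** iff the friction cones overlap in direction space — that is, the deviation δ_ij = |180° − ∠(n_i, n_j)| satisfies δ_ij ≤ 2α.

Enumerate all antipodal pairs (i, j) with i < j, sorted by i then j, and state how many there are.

α = atan 0.25 = 14.04°;  2α = 28.07°
n_0 = (-0.8120, -0.5836)
n_1 = (+0.5418, -0.8405)
n_2 = (+0.9966, -0.0822)
n_3 = (+0.7121, +0.7021)
n_4 = (-0.3325, +0.9431)
  (0,1): δ = 92.90°  ·
  (0,2): δ = 40.42°  ·
  (0,3): δ = 8.89°  ✓
  (0,4): δ = 73.72°  ·
  (1,2): δ = 127.52°  ·
  (1,3): δ = 78.21°  ·
  (1,4): δ = 13.38°  ✓
  (2,3): δ = 130.69°  ·
  (2,4): δ = 65.86°  ·
  (3,4): δ = 115.17°  ·
antipodal pairs: 2

count = 2; pairs: (0,3), (1,4)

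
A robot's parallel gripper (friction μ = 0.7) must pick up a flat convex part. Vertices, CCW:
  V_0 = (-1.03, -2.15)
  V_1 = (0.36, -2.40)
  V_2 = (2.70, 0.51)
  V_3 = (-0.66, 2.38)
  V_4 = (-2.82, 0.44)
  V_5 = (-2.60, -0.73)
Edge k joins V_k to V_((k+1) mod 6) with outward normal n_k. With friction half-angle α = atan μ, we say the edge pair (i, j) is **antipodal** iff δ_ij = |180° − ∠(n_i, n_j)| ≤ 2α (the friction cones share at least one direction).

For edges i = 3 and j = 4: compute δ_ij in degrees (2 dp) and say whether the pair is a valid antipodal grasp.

α = atan 0.7 = 34.99°;  2α = 69.98°
edge 3: e_3 = (-2.16, -1.94);  n_3 = (-0.6682, +0.7440)
edge 4: e_4 = (+0.22, -1.17);  n_4 = (-0.9828, -0.1848)
∠(n_3, n_4) = 58.72°
δ = |180° − 58.72°| = 121.28°
121.28° > 2α = 69.98°  →  invalid

δ = 121.28°, invalid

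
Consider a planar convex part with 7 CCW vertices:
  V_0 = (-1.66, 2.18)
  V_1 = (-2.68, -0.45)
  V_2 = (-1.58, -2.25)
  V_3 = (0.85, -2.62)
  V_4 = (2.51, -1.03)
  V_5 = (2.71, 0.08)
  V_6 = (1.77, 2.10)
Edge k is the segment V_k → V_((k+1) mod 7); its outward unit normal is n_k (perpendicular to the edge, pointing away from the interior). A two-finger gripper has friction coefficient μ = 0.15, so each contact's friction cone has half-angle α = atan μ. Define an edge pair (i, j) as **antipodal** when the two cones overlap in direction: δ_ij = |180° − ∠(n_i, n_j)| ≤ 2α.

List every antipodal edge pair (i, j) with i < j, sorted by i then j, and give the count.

α = atan 0.15 = 8.53°;  2α = 17.06°
n_0 = (-0.9323, +0.3616)
n_1 = (-0.8533, -0.5215)
n_2 = (-0.1505, -0.9886)
n_3 = (+0.6917, -0.7222)
n_4 = (+0.9842, -0.1773)
n_5 = (+0.9066, +0.4219)
n_6 = (+0.0233, +0.9997)
  (0,1): δ = 127.37°  ·
  (0,2): δ = 77.46°  ·
  (0,3): δ = 25.04°  ·
  (0,4): δ = 10.98°  ✓
  (0,5): δ = 46.15°  ·
  (0,6): δ = 109.86°  ·
  (1,2): δ = 130.09°  ·
  (1,3): δ = 77.66°  ·
  (1,4): δ = 41.64°  ·
  (1,5): δ = 6.47°  ✓
  (1,6): δ = 57.23°  ·
  (2,3): δ = 127.58°  ·
  (2,4): δ = 91.56°  ·
  (2,5): δ = 56.39°  ·
  (2,6): δ = 7.32°  ✓
  (3,4): δ = 143.98°  ·
  (3,5): δ = 108.81°  ·
  (3,6): δ = 45.10°  ·
  (4,5): δ = 144.83°  ·
  (4,6): δ = 81.12°  ·
  (5,6): δ = 116.29°  ·
antipodal pairs: 3

count = 3; pairs: (0,4), (1,5), (2,6)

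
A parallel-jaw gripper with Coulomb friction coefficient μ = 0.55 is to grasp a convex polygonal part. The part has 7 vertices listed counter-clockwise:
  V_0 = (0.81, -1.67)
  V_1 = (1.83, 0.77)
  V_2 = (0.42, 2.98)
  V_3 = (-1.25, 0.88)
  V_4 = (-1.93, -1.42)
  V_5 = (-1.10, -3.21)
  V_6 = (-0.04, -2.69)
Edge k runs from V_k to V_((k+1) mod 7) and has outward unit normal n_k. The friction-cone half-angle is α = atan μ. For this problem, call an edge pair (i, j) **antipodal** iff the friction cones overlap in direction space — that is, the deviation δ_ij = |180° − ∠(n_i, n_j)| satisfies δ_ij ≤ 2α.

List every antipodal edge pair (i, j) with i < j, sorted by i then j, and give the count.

count = 9; pairs: (0,2), (0,3), (0,4), (1,3), (1,4), (2,5), (2,6), (3,5), (3,6)

α = atan 0.55 = 28.81°;  2α = 57.62°
n_0 = (+0.9226, -0.3857)
n_1 = (+0.8430, +0.5379)
n_2 = (-0.7827, +0.6224)
n_3 = (-0.9590, +0.2835)
n_4 = (-0.9072, -0.4207)
n_5 = (+0.4404, -0.8978)
n_6 = (+0.7682, -0.6402)
  (0,1): δ = 124.78°  ·
  (0,2): δ = 15.81°  ✓
  (0,3): δ = 6.22°  ✓
  (0,4): δ = 47.56°  ✓
  (0,5): δ = 138.82°  ·
  (0,6): δ = 162.88°  ·
  (1,2): δ = 71.03°  ·
  (1,3): δ = 49.01°  ✓
  (1,4): δ = 7.66°  ✓
  (1,5): δ = 83.59°  ·
  (1,6): δ = 107.66°  ·
  (2,3): δ = 157.98°  ·
  (2,4): δ = 116.63°  ·
  (2,5): δ = 25.38°  ✓
  (2,6): δ = 1.31°  ✓
  (3,4): δ = 138.65°  ·
  (3,5): δ = 47.40°  ✓
  (3,6): δ = 23.34°  ✓
  (4,5): δ = 88.75°  ·
  (4,6): δ = 64.68°  ·
  (5,6): δ = 155.94°  ·
antipodal pairs: 9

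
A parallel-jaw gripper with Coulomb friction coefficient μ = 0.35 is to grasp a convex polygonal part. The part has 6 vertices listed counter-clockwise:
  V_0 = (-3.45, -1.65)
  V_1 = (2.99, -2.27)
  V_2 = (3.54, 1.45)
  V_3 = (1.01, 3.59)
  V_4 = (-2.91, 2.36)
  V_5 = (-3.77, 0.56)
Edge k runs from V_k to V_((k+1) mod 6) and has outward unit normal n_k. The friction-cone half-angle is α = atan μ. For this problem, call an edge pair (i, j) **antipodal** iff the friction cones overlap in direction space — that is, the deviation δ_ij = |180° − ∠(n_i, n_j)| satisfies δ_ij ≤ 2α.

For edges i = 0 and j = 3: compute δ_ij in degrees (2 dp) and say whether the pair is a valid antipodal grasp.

δ = 22.92°, valid

α = atan 0.35 = 19.29°;  2α = 38.58°
edge 0: e_0 = (+6.44, -0.62);  n_0 = (-0.0958, -0.9954)
edge 3: e_3 = (-3.92, -1.23);  n_3 = (-0.2994, +0.9541)
∠(n_0, n_3) = 157.08°
δ = |180° − 157.08°| = 22.92°
22.92° ≤ 2α = 38.58°  →  valid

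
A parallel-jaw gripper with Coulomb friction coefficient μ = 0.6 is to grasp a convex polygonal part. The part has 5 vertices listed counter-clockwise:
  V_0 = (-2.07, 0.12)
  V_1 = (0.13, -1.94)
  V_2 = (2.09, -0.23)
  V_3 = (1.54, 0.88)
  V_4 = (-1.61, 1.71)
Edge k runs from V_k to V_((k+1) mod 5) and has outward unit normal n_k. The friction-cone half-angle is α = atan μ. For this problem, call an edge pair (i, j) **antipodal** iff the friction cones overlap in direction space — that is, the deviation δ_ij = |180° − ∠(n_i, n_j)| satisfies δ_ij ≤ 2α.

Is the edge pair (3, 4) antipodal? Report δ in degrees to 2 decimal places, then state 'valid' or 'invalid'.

α = atan 0.6 = 30.96°;  2α = 61.93°
edge 3: e_3 = (-3.15, +0.83);  n_3 = (+0.2548, +0.9670)
edge 4: e_4 = (-0.46, -1.59);  n_4 = (-0.9606, +0.2779)
∠(n_3, n_4) = 88.63°
δ = |180° − 88.63°| = 91.37°
91.37° > 2α = 61.93°  →  invalid

δ = 91.37°, invalid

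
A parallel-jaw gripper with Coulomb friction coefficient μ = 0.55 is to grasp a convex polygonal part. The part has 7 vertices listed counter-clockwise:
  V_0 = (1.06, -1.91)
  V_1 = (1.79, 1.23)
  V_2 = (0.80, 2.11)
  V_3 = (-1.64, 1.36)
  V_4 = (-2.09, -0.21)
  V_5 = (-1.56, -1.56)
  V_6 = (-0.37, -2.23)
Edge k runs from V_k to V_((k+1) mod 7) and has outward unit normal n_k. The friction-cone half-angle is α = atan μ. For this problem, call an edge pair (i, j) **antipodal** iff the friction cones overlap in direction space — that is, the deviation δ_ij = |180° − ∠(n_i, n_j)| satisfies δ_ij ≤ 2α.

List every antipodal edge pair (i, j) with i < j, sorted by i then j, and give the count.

count = 7; pairs: (0,3), (0,4), (1,4), (1,5), (1,6), (2,5), (2,6)

α = atan 0.55 = 28.81°;  2α = 57.62°
n_0 = (+0.9740, -0.2264)
n_1 = (+0.6644, +0.7474)
n_2 = (-0.2938, +0.9559)
n_3 = (-0.9613, +0.2755)
n_4 = (-0.9308, -0.3654)
n_5 = (-0.4906, -0.8714)
n_6 = (+0.2184, -0.9759)
  (0,1): δ = 118.55°  ·
  (0,2): δ = 59.83°  ·
  (0,3): δ = 2.91°  ✓
  (0,4): δ = 34.52°  ✓
  (0,5): δ = 73.71°  ·
  (0,6): δ = 115.70°  ·
  (1,2): δ = 121.28°  ·
  (1,3): δ = 64.36°  ·
  (1,4): δ = 26.93°  ✓
  (1,5): δ = 12.25°  ✓
  (1,6): δ = 54.25°  ✓
  (2,3): δ = 123.08°  ·
  (2,4): δ = 85.65°  ·
  (2,5): δ = 46.47°  ✓
  (2,6): δ = 4.47°  ✓
  (3,4): δ = 142.57°  ·
  (3,5): δ = 103.39°  ·
  (3,6): δ = 61.39°  ·
  (4,5): δ = 140.82°  ·
  (4,6): δ = 98.82°  ·
  (5,6): δ = 138.01°  ·
antipodal pairs: 7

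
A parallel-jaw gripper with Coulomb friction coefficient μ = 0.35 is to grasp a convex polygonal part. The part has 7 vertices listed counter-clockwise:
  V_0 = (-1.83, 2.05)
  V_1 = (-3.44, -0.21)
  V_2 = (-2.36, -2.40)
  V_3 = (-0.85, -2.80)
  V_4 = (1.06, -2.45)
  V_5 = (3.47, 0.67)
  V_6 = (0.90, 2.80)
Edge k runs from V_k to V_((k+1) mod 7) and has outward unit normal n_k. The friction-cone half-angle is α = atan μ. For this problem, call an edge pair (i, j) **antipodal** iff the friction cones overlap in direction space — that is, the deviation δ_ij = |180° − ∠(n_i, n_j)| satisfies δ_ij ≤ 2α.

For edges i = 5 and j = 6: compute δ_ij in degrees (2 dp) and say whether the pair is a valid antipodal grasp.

δ = 124.99°, invalid

α = atan 0.35 = 19.29°;  2α = 38.58°
edge 5: e_5 = (-2.57, +2.13);  n_5 = (+0.6381, +0.7699)
edge 6: e_6 = (-2.73, -0.75);  n_6 = (-0.2649, +0.9643)
∠(n_5, n_6) = 55.01°
δ = |180° − 55.01°| = 124.99°
124.99° > 2α = 38.58°  →  invalid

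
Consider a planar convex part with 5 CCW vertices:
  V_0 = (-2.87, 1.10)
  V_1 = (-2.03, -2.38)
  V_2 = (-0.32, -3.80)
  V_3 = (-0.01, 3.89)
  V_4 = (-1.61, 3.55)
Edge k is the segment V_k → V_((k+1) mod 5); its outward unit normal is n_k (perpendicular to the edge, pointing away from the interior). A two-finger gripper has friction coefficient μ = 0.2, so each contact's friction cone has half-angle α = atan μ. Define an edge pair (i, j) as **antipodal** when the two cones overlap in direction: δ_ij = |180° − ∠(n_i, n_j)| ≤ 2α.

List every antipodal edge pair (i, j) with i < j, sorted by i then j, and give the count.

α = atan 0.2 = 11.31°;  2α = 22.62°
n_0 = (-0.9721, -0.2346)
n_1 = (-0.6389, -0.7693)
n_2 = (+0.9992, -0.0403)
n_3 = (-0.2079, +0.9782)
n_4 = (-0.8893, +0.4573)
  (0,1): δ = 143.28°  ·
  (0,2): δ = 15.88°  ✓
  (0,3): δ = 88.43°  ·
  (0,4): δ = 139.21°  ·
  (1,2): δ = 52.60°  ·
  (1,3): δ = 51.70°  ·
  (1,4): δ = 102.49°  ·
  (2,3): δ = 75.69°  ·
  (2,4): δ = 24.91°  ·
  (3,4): δ = 129.21°  ·
antipodal pairs: 1

count = 1; pairs: (0,2)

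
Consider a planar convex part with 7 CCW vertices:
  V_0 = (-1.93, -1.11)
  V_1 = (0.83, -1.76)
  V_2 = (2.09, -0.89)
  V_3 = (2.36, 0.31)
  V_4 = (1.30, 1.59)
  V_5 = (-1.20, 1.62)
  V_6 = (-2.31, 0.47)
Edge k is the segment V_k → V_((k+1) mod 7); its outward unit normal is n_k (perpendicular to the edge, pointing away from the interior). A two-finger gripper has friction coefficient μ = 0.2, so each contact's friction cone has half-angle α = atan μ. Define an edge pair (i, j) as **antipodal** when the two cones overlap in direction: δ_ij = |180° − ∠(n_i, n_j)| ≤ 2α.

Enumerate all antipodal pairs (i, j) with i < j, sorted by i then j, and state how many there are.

α = atan 0.2 = 11.31°;  2α = 22.62°
n_0 = (-0.2292, -0.9734)
n_1 = (+0.5682, -0.8229)
n_2 = (+0.9756, -0.2195)
n_3 = (+0.7702, +0.6378)
n_4 = (+0.0120, +0.9999)
n_5 = (-0.7195, +0.6945)
n_6 = (-0.9723, -0.2338)
  (0,1): δ = 132.12°  ·
  (0,2): δ = 89.43°  ·
  (0,3): δ = 37.12°  ·
  (0,4): δ = 12.56°  ✓
  (0,5): δ = 59.27°  ·
  (0,6): δ = 116.78°  ·
  (1,2): δ = 137.30°  ·
  (1,3): δ = 85.00°  ·
  (1,4): δ = 35.31°  ·
  (1,5): δ = 11.39°  ✓
  (1,6): δ = 68.90°  ·
  (2,3): δ = 127.69°  ·
  (2,4): δ = 78.01°  ·
  (2,5): δ = 31.31°  ·
  (2,6): δ = 26.20°  ·
  (3,4): δ = 130.32°  ·
  (3,5): δ = 83.62°  ·
  (3,6): δ = 26.11°  ·
  (4,5): δ = 133.30°  ·
  (4,6): δ = 75.79°  ·
  (5,6): δ = 122.49°  ·
antipodal pairs: 2

count = 2; pairs: (0,4), (1,5)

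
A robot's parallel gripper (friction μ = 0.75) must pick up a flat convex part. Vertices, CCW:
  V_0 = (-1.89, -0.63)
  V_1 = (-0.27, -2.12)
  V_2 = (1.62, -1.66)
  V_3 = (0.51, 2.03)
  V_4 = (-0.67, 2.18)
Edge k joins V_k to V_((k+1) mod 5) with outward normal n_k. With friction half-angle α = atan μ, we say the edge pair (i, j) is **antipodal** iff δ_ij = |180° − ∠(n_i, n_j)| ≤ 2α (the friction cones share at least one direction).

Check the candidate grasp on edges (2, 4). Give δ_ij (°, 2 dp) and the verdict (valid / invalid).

δ = 40.21°, valid

α = atan 0.75 = 36.87°;  2α = 73.74°
edge 2: e_2 = (-1.11, +3.69);  n_2 = (+0.9576, +0.2881)
edge 4: e_4 = (-1.22, -2.81);  n_4 = (-0.9173, +0.3982)
∠(n_2, n_4) = 139.79°
δ = |180° − 139.79°| = 40.21°
40.21° ≤ 2α = 73.74°  →  valid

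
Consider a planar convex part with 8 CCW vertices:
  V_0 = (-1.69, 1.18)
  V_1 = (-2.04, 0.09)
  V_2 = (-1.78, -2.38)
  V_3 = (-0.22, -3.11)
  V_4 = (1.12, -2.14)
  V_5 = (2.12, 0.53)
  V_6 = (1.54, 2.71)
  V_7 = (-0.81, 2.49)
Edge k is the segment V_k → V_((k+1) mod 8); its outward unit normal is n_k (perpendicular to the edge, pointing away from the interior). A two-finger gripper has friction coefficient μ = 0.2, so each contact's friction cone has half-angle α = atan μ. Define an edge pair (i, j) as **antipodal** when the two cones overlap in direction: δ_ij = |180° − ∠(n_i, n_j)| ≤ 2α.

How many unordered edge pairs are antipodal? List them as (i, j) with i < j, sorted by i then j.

α = atan 0.2 = 11.31°;  2α = 22.62°
n_0 = (-0.9521, +0.3057)
n_1 = (-0.9945, -0.1047)
n_2 = (-0.4238, -0.9057)
n_3 = (+0.5864, -0.8100)
n_4 = (+0.9365, -0.3507)
n_5 = (+0.9664, +0.2571)
n_6 = (-0.0932, +0.9956)
n_7 = (-0.8301, +0.5576)
  (0,1): δ = 156.19°  ·
  (0,2): δ = 97.28°  ·
  (0,3): δ = 36.30°  ·
  (0,4): δ = 2.73°  ✓
  (0,5): δ = 32.70°  ·
  (0,6): δ = 113.15°  ·
  (0,7): δ = 163.91°  ·
  (1,2): δ = 121.09°  ·
  (1,3): δ = 60.11°  ·
  (1,4): δ = 26.54°  ·
  (1,5): δ = 8.89°  ✓
  (1,6): δ = 89.34°  ·
  (1,7): δ = 140.10°  ·
  (2,3): δ = 119.02°  ·
  (2,4): δ = 85.46°  ·
  (2,5): δ = 50.02°  ·
  (2,6): δ = 30.43°  ·
  (2,7): δ = 81.19°  ·
  (3,4): δ = 146.43°  ·
  (3,5): δ = 111.00°  ·
  (3,6): δ = 30.55°  ·
  (3,7): δ = 20.21°  ✓
  (4,5): δ = 144.57°  ·
  (4,6): δ = 64.12°  ·
  (4,7): δ = 13.36°  ✓
  (5,6): δ = 99.55°  ·
  (5,7): δ = 48.79°  ·
  (6,7): δ = 129.24°  ·
antipodal pairs: 4

count = 4; pairs: (0,4), (1,5), (3,7), (4,7)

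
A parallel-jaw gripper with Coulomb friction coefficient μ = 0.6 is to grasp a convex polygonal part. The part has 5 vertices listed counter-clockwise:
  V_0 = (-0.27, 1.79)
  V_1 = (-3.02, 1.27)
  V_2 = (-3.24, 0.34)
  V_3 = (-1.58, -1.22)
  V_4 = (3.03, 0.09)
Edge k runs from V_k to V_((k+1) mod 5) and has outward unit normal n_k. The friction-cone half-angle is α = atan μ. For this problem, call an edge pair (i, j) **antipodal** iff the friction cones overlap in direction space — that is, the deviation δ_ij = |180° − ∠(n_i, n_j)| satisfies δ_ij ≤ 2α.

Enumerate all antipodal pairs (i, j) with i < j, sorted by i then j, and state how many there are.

α = atan 0.6 = 30.96°;  2α = 61.93°
n_0 = (-0.1858, +0.9826)
n_1 = (-0.9731, +0.2302)
n_2 = (-0.6848, -0.7287)
n_3 = (+0.2733, -0.9619)
n_4 = (+0.4580, +0.8890)
  (0,1): δ = 114.02°  ·
  (0,2): δ = 53.93°  ✓
  (0,3): δ = 5.16°  ✓
  (0,4): δ = 142.04°  ·
  (1,2): δ = 119.91°  ·
  (1,3): δ = 60.83°  ✓
  (1,4): δ = 76.05°  ·
  (2,3): δ = 120.92°  ·
  (2,4): δ = 15.97°  ✓
  (3,4): δ = 43.12°  ✓
antipodal pairs: 5

count = 5; pairs: (0,2), (0,3), (1,3), (2,4), (3,4)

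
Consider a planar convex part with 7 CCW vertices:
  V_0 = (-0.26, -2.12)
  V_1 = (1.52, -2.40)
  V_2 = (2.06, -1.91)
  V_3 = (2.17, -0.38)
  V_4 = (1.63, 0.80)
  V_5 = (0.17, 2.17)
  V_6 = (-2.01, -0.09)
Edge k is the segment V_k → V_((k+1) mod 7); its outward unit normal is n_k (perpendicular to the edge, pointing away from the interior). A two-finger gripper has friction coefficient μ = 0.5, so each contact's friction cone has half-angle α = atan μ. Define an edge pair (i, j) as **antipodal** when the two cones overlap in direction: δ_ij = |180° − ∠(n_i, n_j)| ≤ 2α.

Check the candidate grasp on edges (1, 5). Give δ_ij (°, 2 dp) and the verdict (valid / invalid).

α = atan 0.5 = 26.57°;  2α = 53.13°
edge 1: e_1 = (+0.54, +0.49);  n_1 = (+0.6720, -0.7406)
edge 5: e_5 = (-2.18, -2.26);  n_5 = (-0.7197, +0.6943)
∠(n_1, n_5) = 176.19°
δ = |180° − 176.19°| = 3.81°
3.81° ≤ 2α = 53.13°  →  valid

δ = 3.81°, valid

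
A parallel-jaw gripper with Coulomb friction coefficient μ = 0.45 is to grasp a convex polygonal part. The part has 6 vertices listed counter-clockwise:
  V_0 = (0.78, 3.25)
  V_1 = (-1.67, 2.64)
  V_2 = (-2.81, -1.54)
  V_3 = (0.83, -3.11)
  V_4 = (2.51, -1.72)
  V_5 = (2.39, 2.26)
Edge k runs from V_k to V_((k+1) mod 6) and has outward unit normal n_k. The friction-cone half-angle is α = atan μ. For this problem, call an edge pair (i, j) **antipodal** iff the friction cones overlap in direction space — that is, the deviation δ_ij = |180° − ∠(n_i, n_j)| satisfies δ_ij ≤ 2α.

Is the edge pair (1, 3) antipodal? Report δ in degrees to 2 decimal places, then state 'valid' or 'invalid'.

α = atan 0.45 = 24.23°;  2α = 48.46°
edge 1: e_1 = (-1.14, -4.18);  n_1 = (-0.9648, +0.2631)
edge 3: e_3 = (+1.68, +1.39);  n_3 = (+0.6375, -0.7705)
∠(n_1, n_3) = 144.86°
δ = |180° − 144.86°| = 35.14°
35.14° ≤ 2α = 48.46°  →  valid

δ = 35.14°, valid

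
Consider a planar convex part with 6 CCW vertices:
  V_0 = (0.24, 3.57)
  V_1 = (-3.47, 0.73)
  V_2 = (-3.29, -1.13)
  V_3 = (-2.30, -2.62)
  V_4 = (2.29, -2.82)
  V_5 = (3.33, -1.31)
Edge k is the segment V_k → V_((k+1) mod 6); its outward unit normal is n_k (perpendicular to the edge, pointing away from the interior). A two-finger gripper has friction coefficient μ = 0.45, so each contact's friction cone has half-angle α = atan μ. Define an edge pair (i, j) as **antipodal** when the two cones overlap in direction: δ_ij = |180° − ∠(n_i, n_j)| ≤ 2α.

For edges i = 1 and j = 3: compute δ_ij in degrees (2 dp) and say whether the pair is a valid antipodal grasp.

δ = 98.02°, invalid

α = atan 0.45 = 24.23°;  2α = 48.46°
edge 1: e_1 = (+0.18, -1.86);  n_1 = (-0.9954, -0.0963)
edge 3: e_3 = (+4.59, -0.20);  n_3 = (-0.0435, -0.9991)
∠(n_1, n_3) = 81.98°
δ = |180° − 81.98°| = 98.02°
98.02° > 2α = 48.46°  →  invalid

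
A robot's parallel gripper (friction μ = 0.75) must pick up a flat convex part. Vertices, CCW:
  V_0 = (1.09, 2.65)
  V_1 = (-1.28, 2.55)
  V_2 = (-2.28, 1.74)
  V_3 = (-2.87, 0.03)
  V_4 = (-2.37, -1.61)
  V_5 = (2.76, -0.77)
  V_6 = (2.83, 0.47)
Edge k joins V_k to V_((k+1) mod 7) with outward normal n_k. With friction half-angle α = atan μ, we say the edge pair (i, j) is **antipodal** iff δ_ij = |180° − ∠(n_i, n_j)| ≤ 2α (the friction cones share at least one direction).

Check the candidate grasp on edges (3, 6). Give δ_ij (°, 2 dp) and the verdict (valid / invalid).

α = atan 0.75 = 36.87°;  2α = 73.74°
edge 3: e_3 = (+0.50, -1.64);  n_3 = (-0.9565, -0.2916)
edge 6: e_6 = (-1.74, +2.18);  n_6 = (+0.7816, +0.6238)
∠(n_3, n_6) = 158.36°
δ = |180° − 158.36°| = 21.64°
21.64° ≤ 2α = 73.74°  →  valid

δ = 21.64°, valid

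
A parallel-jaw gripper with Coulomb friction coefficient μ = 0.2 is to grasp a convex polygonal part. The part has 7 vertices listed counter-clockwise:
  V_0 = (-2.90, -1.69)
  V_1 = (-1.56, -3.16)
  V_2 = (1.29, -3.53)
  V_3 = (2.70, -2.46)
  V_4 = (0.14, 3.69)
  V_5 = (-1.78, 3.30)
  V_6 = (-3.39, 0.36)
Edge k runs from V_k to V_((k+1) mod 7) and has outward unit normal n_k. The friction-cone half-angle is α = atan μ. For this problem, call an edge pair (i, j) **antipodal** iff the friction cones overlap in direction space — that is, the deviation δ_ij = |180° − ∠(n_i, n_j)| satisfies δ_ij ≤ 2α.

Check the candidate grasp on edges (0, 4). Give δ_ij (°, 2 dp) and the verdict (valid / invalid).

α = atan 0.2 = 11.31°;  2α = 22.62°
edge 0: e_0 = (+1.34, -1.47);  n_0 = (-0.7390, -0.6737)
edge 4: e_4 = (-1.92, -0.39);  n_4 = (-0.1991, +0.9800)
∠(n_0, n_4) = 120.87°
δ = |180° − 120.87°| = 59.13°
59.13° > 2α = 22.62°  →  invalid

δ = 59.13°, invalid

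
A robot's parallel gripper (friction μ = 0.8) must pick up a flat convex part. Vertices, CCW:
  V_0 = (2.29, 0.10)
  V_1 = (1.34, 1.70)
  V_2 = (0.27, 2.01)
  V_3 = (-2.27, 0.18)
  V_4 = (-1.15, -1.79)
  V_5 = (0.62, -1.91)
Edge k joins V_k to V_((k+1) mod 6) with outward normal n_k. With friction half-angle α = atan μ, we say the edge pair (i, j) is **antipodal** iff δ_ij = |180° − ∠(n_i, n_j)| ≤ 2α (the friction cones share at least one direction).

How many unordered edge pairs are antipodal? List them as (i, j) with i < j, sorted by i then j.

count = 8; pairs: (0,3), (0,4), (1,3), (1,4), (1,5), (2,4), (2,5), (3,5)

α = atan 0.8 = 38.66°;  2α = 77.32°
n_0 = (+0.8599, +0.5105)
n_1 = (+0.2783, +0.9605)
n_2 = (-0.5846, +0.8114)
n_3 = (-0.8693, -0.4942)
n_4 = (-0.0676, -0.9977)
n_5 = (+0.7692, -0.6391)
  (0,1): δ = 136.86°  ·
  (0,2): δ = 84.93°  ·
  (0,3): δ = 1.08°  ✓
  (0,4): δ = 55.42°  ✓
  (0,5): δ = 109.58°  ·
  (1,2): δ = 128.07°  ·
  (1,3): δ = 44.22°  ✓
  (1,4): δ = 12.28°  ✓
  (1,5): δ = 66.44°  ✓
  (2,3): δ = 96.15°  ·
  (2,4): δ = 39.65°  ✓
  (2,5): δ = 14.51°  ✓
  (3,4): δ = 123.50°  ·
  (3,5): δ = 69.34°  ✓
  (4,5): δ = 125.84°  ·
antipodal pairs: 8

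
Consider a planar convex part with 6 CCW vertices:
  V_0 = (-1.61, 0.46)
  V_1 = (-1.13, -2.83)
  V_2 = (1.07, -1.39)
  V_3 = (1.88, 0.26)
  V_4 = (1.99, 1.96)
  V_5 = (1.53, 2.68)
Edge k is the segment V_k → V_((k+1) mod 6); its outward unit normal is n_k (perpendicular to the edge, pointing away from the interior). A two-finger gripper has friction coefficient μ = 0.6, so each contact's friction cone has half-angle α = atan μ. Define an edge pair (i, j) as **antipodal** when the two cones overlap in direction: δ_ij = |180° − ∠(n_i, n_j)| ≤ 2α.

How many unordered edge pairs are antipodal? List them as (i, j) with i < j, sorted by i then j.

α = atan 0.6 = 30.96°;  2α = 61.93°
n_0 = (-0.9895, -0.1444)
n_1 = (+0.5477, -0.8367)
n_2 = (+0.8977, -0.4407)
n_3 = (+0.9979, -0.0646)
n_4 = (+0.8427, +0.5384)
n_5 = (-0.5773, +0.8165)
  (0,1): δ = 65.09°  ·
  (0,2): δ = 34.45°  ✓
  (0,3): δ = 12.00°  ✓
  (0,4): δ = 24.27°  ✓
  (0,5): δ = 116.96°  ·
  (1,2): δ = 149.35°  ·
  (1,3): δ = 126.91°  ·
  (1,4): δ = 90.63°  ·
  (1,5): δ = 2.05°  ✓
  (2,3): δ = 157.56°  ·
  (2,4): δ = 121.28°  ·
  (2,5): δ = 28.59°  ✓
  (3,4): δ = 143.72°  ·
  (3,5): δ = 51.04°  ✓
  (4,5): δ = 87.31°  ·
antipodal pairs: 6

count = 6; pairs: (0,2), (0,3), (0,4), (1,5), (2,5), (3,5)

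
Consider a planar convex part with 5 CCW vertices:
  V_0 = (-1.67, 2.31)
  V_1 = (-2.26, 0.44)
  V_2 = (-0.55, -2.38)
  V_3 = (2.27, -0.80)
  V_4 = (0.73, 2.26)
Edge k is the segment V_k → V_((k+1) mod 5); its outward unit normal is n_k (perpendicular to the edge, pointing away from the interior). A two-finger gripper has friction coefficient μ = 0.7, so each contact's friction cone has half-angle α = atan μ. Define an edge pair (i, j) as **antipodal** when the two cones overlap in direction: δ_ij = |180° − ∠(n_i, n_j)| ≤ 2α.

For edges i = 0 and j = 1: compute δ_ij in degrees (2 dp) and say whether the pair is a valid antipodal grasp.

α = atan 0.7 = 34.99°;  2α = 69.98°
edge 0: e_0 = (-0.59, -1.87);  n_0 = (-0.9537, +0.3009)
edge 1: e_1 = (+1.71, -2.82);  n_1 = (-0.8551, -0.5185)
∠(n_0, n_1) = 48.74°
δ = |180° − 48.74°| = 131.26°
131.26° > 2α = 69.98°  →  invalid

δ = 131.26°, invalid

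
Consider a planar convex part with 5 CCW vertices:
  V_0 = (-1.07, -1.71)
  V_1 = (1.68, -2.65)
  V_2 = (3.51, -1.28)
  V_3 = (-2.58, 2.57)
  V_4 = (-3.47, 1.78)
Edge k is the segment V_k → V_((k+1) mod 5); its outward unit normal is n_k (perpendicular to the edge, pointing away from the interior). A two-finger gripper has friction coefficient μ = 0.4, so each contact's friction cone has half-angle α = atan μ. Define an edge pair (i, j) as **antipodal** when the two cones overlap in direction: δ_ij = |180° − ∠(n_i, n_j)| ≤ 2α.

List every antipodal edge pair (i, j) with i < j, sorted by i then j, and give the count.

α = atan 0.4 = 21.80°;  2α = 43.60°
n_0 = (-0.3234, -0.9462)
n_1 = (+0.5993, -0.8005)
n_2 = (+0.5344, +0.8453)
n_3 = (-0.6638, +0.7479)
n_4 = (-0.8240, -0.5666)
  (0,1): δ = 124.31°  ·
  (0,2): δ = 13.43°  ✓
  (0,3): δ = 60.46°  ·
  (0,4): δ = 143.39°  ·
  (1,2): δ = 69.12°  ·
  (1,3): δ = 4.77°  ✓
  (1,4): δ = 87.70°  ·
  (2,3): δ = 106.11°  ·
  (2,4): δ = 23.18°  ✓
  (3,4): δ = 97.08°  ·
antipodal pairs: 3

count = 3; pairs: (0,2), (1,3), (2,4)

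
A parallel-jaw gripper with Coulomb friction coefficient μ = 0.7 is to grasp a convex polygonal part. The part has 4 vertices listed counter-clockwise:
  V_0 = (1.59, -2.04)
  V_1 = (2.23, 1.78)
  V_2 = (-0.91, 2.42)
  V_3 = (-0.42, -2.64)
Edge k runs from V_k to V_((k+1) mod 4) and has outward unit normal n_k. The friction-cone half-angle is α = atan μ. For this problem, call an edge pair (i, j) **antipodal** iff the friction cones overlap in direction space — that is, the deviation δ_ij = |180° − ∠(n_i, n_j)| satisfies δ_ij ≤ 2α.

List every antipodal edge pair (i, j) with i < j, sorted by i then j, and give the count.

α = atan 0.7 = 34.99°;  2α = 69.98°
n_0 = (+0.9863, -0.1652)
n_1 = (+0.1997, +0.9799)
n_2 = (-0.9953, -0.0964)
n_3 = (+0.2860, -0.9582)
  (0,1): δ = 92.01°  ·
  (0,2): δ = 15.04°  ✓
  (0,3): δ = 116.13°  ·
  (1,2): δ = 72.95°  ·
  (1,3): δ = 28.14°  ✓
  (2,3): δ = 78.91°  ·
antipodal pairs: 2

count = 2; pairs: (0,2), (1,3)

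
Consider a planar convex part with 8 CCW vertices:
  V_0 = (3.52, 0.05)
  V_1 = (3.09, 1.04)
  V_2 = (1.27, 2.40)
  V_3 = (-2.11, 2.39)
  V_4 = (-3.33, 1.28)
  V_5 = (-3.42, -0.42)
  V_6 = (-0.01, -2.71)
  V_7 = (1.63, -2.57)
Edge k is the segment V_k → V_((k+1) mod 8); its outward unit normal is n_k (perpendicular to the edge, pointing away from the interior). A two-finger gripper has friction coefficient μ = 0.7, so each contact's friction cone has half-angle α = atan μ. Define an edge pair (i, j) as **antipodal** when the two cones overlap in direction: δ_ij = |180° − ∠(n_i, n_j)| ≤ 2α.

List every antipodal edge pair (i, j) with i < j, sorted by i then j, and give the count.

α = atan 0.7 = 34.99°;  2α = 69.98°
n_0 = (+0.9172, +0.3984)
n_1 = (+0.5986, +0.8011)
n_2 = (-0.0030, +1.0000)
n_3 = (-0.6730, +0.7397)
n_4 = (-0.9986, +0.0529)
n_5 = (-0.5575, -0.8302)
n_6 = (+0.0851, -0.9964)
n_7 = (+0.8110, -0.5850)
  (0,1): δ = 150.25°  ·
  (0,2): δ = 113.31°  ·
  (0,3): δ = 71.18°  ·
  (0,4): δ = 26.51°  ✓
  (0,5): δ = 32.64°  ✓
  (0,6): δ = 71.40°  ·
  (0,7): δ = 120.72°  ·
  (1,2): δ = 143.06°  ·
  (1,3): δ = 100.93°  ·
  (1,4): δ = 56.26°  ✓
  (1,5): δ = 2.89°  ✓
  (1,6): δ = 41.65°  ✓
  (1,7): δ = 90.96°  ·
  (2,3): δ = 137.87°  ·
  (2,4): δ = 93.20°  ·
  (2,5): δ = 34.05°  ✓
  (2,6): δ = 4.71°  ✓
  (2,7): δ = 54.02°  ✓
  (3,4): δ = 135.33°  ·
  (3,5): δ = 76.18°  ·
  (3,6): δ = 37.42°  ✓
  (3,7): δ = 11.90°  ✓
  (4,5): δ = 120.85°  ·
  (4,6): δ = 82.09°  ·
  (4,7): δ = 32.78°  ✓
  (5,6): δ = 141.24°  ·
  (5,7): δ = 91.92°  ·
  (6,7): δ = 130.68°  ·
antipodal pairs: 11

count = 11; pairs: (0,4), (0,5), (1,4), (1,5), (1,6), (2,5), (2,6), (2,7), (3,6), (3,7), (4,7)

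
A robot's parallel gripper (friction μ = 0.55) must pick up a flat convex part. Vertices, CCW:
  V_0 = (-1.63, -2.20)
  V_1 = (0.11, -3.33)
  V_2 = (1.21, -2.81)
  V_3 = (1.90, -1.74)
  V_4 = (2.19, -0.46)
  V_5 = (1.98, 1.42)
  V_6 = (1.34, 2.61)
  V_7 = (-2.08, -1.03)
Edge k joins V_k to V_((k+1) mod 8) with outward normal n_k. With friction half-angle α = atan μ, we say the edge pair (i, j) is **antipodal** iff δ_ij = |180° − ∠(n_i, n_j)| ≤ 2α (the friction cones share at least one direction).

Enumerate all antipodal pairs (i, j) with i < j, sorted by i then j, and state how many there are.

count = 10; pairs: (0,4), (0,5), (1,6), (2,6), (2,7), (3,6), (3,7), (4,6), (4,7), (5,7)

α = atan 0.55 = 28.81°;  2α = 57.62°
n_0 = (-0.5446, -0.8387)
n_1 = (+0.4274, -0.9041)
n_2 = (+0.8404, -0.5419)
n_3 = (+0.9753, -0.2210)
n_4 = (+0.9938, +0.1110)
n_5 = (+0.8807, +0.4737)
n_6 = (-0.7288, +0.6847)
n_7 = (-0.9333, -0.3590)
  (0,1): δ = 121.70°  ·
  (0,2): δ = 89.82°  ·
  (0,3): δ = 69.76°  ·
  (0,4): δ = 50.63°  ✓
  (0,5): δ = 28.73°  ✓
  (0,6): δ = 79.79°  ·
  (0,7): δ = 144.04°  ·
  (1,2): δ = 148.12°  ·
  (1,3): δ = 128.07°  ·
  (1,4): δ = 108.93°  ·
  (1,5): δ = 87.03°  ·
  (1,6): δ = 21.48°  ✓
  (1,7): δ = 85.74°  ·
  (2,3): δ = 159.95°  ·
  (2,4): δ = 140.81°  ·
  (2,5): δ = 118.91°  ·
  (2,6): δ = 10.40°  ✓
  (2,7): δ = 53.85°  ✓
  (3,4): δ = 160.86°  ·
  (3,5): δ = 138.96°  ·
  (3,6): δ = 30.45°  ✓
  (3,7): δ = 33.80°  ✓
  (4,5): δ = 158.10°  ·
  (4,6): δ = 49.59°  ✓
  (4,7): δ = 14.66°  ✓
  (5,6): δ = 71.49°  ·
  (5,7): δ = 7.23°  ✓
  (6,7): δ = 115.75°  ·
antipodal pairs: 10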